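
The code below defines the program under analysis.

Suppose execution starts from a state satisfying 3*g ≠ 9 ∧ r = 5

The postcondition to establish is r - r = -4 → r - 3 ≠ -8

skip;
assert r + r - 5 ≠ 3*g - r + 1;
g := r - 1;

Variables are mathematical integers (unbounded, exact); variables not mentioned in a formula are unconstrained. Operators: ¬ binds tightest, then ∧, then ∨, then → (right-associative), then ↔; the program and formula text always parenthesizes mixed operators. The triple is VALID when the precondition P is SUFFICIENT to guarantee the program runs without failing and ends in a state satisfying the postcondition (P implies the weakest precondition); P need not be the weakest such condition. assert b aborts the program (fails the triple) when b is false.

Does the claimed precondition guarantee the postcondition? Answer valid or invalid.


Working backward. After the program, the postcondition r - r = -4 → r - 3 ≠ -8 must hold; in canonical form it is true.
Before g := r - 1: true
Before assert r + r - 5 ≠ 3*g - r + 1: 3*r ≠ 3*g + 6
Before skip: 3*r ≠ 3*g + 6
The weakest precondition is 3*r ≠ 3*g + 6.
Check whether 3*g ≠ 9 ∧ r = 5 implies it.
Every state satisfying the precondition satisfies the weakest precondition: the implication holds.
Answer: valid


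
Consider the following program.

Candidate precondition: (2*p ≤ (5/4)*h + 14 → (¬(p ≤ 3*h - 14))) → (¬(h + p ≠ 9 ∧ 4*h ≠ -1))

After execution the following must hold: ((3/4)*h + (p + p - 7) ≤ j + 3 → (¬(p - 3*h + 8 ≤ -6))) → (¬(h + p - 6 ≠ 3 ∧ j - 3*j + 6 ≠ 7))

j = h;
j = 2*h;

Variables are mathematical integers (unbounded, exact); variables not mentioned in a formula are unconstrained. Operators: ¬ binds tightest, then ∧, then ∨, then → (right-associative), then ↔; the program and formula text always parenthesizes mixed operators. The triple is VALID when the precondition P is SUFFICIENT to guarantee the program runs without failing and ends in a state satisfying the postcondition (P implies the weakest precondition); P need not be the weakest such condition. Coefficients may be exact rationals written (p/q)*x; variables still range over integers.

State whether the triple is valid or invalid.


Working backward. After the program, the postcondition ((3/4)*h + (p + p - 7) ≤ j + 3 → (¬(p - 3*h + 8 ≤ -6))) → (¬(h + p - 6 ≠ 3 ∧ j - 3*j + 6 ≠ 7)) must hold; in canonical form it is ((3/4)*h + 2*p ≤ j + 10 → (¬(p ≤ 3*h - 14))) → (¬(h + p ≠ 9 ∧ 2*j ≠ -1)).
Before j := 2*h: (2*p ≤ (5/4)*h + 10 → (¬(p ≤ 3*h - 14))) → (¬(h + p ≠ 9 ∧ 4*h ≠ -1))
Before j := h: (2*p ≤ (5/4)*h + 10 → (¬(p ≤ 3*h - 14))) → (¬(h + p ≠ 9 ∧ 4*h ≠ -1))
The weakest precondition is (2*p ≤ (5/4)*h + 10 → (¬(p ≤ 3*h - 14))) → (¬(h + p ≠ 9 ∧ 4*h ≠ -1)).
Check whether (2*p ≤ (5/4)*h + 14 → (¬(p ≤ 3*h - 14))) → (¬(h + p ≠ 9 ∧ 4*h ≠ -1)) implies it.
Countermodel: at the initial state h = 11, p = 12, the precondition holds but the weakest precondition fails.
Answer: invalid


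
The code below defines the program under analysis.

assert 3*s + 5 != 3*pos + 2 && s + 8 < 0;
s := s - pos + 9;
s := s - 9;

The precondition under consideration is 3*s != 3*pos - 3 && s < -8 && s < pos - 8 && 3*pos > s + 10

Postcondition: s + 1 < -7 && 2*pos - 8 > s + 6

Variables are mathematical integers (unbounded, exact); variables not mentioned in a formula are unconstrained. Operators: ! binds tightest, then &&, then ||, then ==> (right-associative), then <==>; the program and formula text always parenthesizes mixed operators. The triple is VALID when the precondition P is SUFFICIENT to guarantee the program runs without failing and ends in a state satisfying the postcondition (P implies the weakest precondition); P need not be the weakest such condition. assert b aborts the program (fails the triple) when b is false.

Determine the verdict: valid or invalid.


Working backward. After the program, the postcondition s + 1 < -7 && 2*pos - 8 > s + 6 must hold; in canonical form it is s < -8 && 2*pos > s + 14.
Before s := s - 9: s < 1 && 2*pos > s + 5
Before s := s - pos + 9: s < pos - 8 && 3*pos > s + 14
Before assert 3*s + 5 != 3*pos + 2 && s + 8 < 0: 3*s != 3*pos - 3 && s < -8 && s < pos - 8 && 3*pos > s + 14
The weakest precondition is 3*s != 3*pos - 3 && s < -8 && s < pos - 8 && 3*pos > s + 14.
Check whether 3*s != 3*pos - 3 && s < -8 && s < pos - 8 && 3*pos > s + 10 implies it.
Countermodel: at the initial state pos = 0, s = -11, the precondition holds but the weakest precondition fails.
Answer: invalid


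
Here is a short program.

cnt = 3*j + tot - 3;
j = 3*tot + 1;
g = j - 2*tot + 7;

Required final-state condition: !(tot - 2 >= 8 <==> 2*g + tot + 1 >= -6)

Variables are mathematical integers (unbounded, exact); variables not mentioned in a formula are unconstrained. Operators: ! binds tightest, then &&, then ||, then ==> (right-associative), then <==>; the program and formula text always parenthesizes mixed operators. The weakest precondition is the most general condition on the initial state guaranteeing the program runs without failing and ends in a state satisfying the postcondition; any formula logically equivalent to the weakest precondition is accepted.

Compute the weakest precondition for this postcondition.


Working backward. After the program, the postcondition !(tot - 2 >= 8 <==> 2*g + tot + 1 >= -6) must hold; in canonical form it is !(tot >= 10 <==> 2*g + tot >= -7).
Before g := j - 2*tot + 7: !(tot >= 10 <==> 2*j >= 3*tot - 21)
Before j := 3*tot + 1: !(tot >= 10 <==> 3*tot >= -23)
Before cnt := 3*j + tot - 3: !(tot >= 10 <==> 3*tot >= -23)
Answer: WP = !(tot >= 10 <==> 3*tot >= -23)


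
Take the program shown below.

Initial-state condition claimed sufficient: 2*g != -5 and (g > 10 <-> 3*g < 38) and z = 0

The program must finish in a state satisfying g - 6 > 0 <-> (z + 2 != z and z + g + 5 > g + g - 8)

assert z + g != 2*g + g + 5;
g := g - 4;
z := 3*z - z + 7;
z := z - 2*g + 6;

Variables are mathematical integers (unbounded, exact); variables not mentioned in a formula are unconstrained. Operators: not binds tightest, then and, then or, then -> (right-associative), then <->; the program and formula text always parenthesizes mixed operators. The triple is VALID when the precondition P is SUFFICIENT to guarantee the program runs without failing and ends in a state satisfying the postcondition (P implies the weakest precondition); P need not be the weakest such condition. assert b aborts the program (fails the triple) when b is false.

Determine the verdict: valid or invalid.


Working backward. After the program, the postcondition g - 6 > 0 <-> (z + 2 != z and z + g + 5 > g + g - 8) must hold; in canonical form it is g > 6 <-> z > g - 13.
Before z := z - 2*g + 6: g > 6 <-> z > 3*g - 19
Before z := 3*z - z + 7: g > 6 <-> 2*z > 3*g - 26
Before g := g - 4: g > 10 <-> 2*z > 3*g - 38
Before assert z + g != 2*g + g + 5: z != 2*g + 5 and (g > 10 <-> 2*z > 3*g - 38)
The weakest precondition is z != 2*g + 5 and (g > 10 <-> 2*z > 3*g - 38).
Check whether 2*g != -5 and (g > 10 <-> 3*g < 38) and z = 0 implies it.
Every state satisfying the precondition satisfies the weakest precondition: the implication holds.
Answer: valid


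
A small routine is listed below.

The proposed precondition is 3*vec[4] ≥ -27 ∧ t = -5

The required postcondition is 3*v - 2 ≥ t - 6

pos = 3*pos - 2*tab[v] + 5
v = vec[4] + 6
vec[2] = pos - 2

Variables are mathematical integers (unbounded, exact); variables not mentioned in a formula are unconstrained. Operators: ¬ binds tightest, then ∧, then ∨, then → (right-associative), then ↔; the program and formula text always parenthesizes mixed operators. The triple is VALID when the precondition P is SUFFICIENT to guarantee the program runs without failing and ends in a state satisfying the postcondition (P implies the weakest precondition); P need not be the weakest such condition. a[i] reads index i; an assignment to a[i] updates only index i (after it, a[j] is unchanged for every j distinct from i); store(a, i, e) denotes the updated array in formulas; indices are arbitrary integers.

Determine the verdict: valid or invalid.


Working backward. After the program, the postcondition 3*v - 2 ≥ t - 6 must hold; in canonical form it is 3*v ≥ t - 4.
Before vec[2] := pos - 2: 3*v ≥ t - 4
Before v := vec[4] + 6: 3*vec[4] ≥ t - 22
Before pos := 3*pos - 2*tab[v] + 5: 3*vec[4] ≥ t - 22
The weakest precondition is 3*vec[4] ≥ t - 22.
Check whether 3*vec[4] ≥ -27 ∧ t = -5 implies it.
Every state satisfying the precondition satisfies the weakest precondition: the implication holds.
Answer: valid


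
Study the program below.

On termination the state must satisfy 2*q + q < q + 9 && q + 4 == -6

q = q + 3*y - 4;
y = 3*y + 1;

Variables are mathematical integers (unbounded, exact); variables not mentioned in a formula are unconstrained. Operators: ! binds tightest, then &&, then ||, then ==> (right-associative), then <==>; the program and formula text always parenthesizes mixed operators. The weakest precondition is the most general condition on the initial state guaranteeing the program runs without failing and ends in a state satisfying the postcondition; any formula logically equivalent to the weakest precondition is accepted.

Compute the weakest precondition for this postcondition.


Working backward. After the program, the postcondition 2*q + q < q + 9 && q + 4 == -6 must hold; in canonical form it is 2*q < 9 && q == -10.
Before y := 3*y + 1: 2*q < 9 && q == -10
Before q := q + 3*y - 4: 2*q + 6*y < 17 && q + 3*y == -6
Answer: WP = 2*q + 6*y < 17 && q + 3*y == -6


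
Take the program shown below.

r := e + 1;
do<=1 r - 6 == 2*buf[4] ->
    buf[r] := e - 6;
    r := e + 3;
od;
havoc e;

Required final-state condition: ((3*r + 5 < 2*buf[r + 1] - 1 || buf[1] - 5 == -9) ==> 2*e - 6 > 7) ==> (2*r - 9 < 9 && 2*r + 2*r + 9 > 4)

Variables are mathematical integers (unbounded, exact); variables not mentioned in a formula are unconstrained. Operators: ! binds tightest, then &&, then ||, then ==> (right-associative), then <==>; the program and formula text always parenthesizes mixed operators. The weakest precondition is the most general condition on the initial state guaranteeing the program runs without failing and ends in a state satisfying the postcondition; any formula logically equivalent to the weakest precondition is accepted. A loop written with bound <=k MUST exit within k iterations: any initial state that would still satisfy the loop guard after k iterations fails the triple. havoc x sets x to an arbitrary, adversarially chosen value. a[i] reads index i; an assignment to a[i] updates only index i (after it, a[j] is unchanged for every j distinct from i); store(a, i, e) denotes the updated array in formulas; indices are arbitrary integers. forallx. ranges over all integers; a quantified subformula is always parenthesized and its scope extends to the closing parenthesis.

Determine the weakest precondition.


Working backward. After the program, the postcondition ((3*r + 5 < 2*buf[r + 1] - 1 || buf[1] - 5 == -9) ==> 2*e - 6 > 7) ==> (2*r - 9 < 9 && 2*r + 2*r + 9 > 4) must hold; in canonical form it is ((3*r < 2*buf[r + 1] - 6 || buf[1] == -4) ==> 2*e > 13) ==> (2*r < 18 && 4*r > -5).
Before havoc e: forall e_1. (((3*r < 2*buf[r + 1] - 6 || buf[1] == -4) ==> 2*e_1 > 13) ==> (2*r < 18 && 4*r > -5))
Before the loop (bound <=1), unroll the exhaustion recursion (WP_0 = exit-now case; WP_j = one more guarded iteration, up to j = 1):
  WP_0: (!(r == 2*buf[4] + 6)) && (forall e_1. (((3*r < 2*buf[r + 1] - 6 || buf[1] == -4) ==> 2*e_1 > 13) ==> (2*r < 18 && 4*r > -5)))
  WP_1: (r == 2*buf[4] + 6 ==> ((!(e == 2*store(buf, r, e - 6)[4] + 3)) && (forall e_1. (((3*e < 2*store(buf, r, e - 6)[e + 4] - 15 || store(buf, r, e - 6)[1] == -4) ==> 2*e_1 > 13) ==> (2*e < 12 && 4*e > -17))))) && ((!(r == 2*buf[4] + 6)) ==> (forall e_1. (((3*r < 2*buf[r + 1] - 6 || buf[1] == -4) ==> 2*e_1 > 13) ==> (2*r < 18 && 4*r > -5))))
So before the loop: (r == 2*buf[4] + 6 ==> ((!(e == 2*store(buf, r, e - 6)[4] + 3)) && (forall e_1. (((3*e < 2*store(buf, r, e - 6)[e + 4] - 15 || store(buf, r, e - 6)[1] == -4) ==> 2*e_1 > 13) ==> (2*e < 12 && 4*e > -17))))) && ((!(r == 2*buf[4] + 6)) ==> (forall e_1. (((3*r < 2*buf[r + 1] - 6 || buf[1] == -4) ==> 2*e_1 > 13) ==> (2*r < 18 && 4*r > -5))))
Before r := e + 1: (e == 2*buf[4] + 5 ==> ((!(e == 2*store(buf, e + 1, e - 6)[4] + 3)) && (forall e_1. (((3*e < 2*store(buf, e + 1, e - 6)[e + 4] - 15 || store(buf, e + 1, e - 6)[1] == -4) ==> 2*e_1 > 13) ==> (2*e < 12 && 4*e > -17))))) && ((!(e == 2*buf[4] + 5)) ==> (forall e_1. (((3*e < 2*buf[e + 2] - 9 || buf[1] == -4) ==> 2*e_1 > 13) ==> (2*e < 16 && 4*e > -9))))
Answer: WP = (e == 2*buf[4] + 5 ==> ((!(e == 2*store(buf, e + 1, e - 6)[4] + 3)) && (forall e_1. (((3*e < 2*store(buf, e + 1, e - 6)[e + 4] - 15 || store(buf, e + 1, e - 6)[1] == -4) ==> 2*e_1 > 13) ==> (2*e < 12 && 4*e > -17))))) && ((!(e == 2*buf[4] + 5)) ==> (forall e_1. (((3*e < 2*buf[e + 2] - 9 || buf[1] == -4) ==> 2*e_1 > 13) ==> (2*e < 16 && 4*e > -9))))


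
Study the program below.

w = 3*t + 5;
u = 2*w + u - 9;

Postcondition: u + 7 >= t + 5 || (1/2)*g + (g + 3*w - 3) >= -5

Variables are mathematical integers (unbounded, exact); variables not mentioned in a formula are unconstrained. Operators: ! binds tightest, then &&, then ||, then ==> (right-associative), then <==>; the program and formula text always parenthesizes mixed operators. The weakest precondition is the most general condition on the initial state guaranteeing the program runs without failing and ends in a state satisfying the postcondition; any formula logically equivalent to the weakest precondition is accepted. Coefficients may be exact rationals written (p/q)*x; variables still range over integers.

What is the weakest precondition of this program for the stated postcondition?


Working backward. After the program, the postcondition u + 7 >= t + 5 || (1/2)*g + (g + 3*w - 3) >= -5 must hold; in canonical form it is u >= t - 2 || (3/2)*g + 3*w >= -2.
Before u := 2*w + u - 9: u + 2*w >= t + 7 || (3/2)*g + 3*w >= -2
Before w := 3*t + 5: 5*t + u >= -3 || (3/2)*g + 9*t >= -17
Answer: WP = 5*t + u >= -3 || (3/2)*g + 9*t >= -17


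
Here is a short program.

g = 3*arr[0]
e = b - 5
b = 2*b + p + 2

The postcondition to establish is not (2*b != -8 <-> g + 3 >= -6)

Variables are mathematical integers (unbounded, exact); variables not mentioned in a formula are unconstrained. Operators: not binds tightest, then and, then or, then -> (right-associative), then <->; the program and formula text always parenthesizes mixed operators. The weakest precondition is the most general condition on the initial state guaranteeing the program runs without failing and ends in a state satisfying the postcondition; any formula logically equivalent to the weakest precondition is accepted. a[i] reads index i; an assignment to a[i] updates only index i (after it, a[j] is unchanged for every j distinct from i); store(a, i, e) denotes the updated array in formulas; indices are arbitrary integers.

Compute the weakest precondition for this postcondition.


Working backward. After the program, the postcondition not (2*b != -8 <-> g + 3 >= -6) must hold; in canonical form it is not (2*b != -8 <-> g >= -9).
Before b := 2*b + p + 2: not (4*b + 2*p != -12 <-> g >= -9)
Before e := b - 5: not (4*b + 2*p != -12 <-> g >= -9)
Before g := 3*arr[0]: not (4*b + 2*p != -12 <-> 3*arr[0] >= -9)
Answer: WP = not (4*b + 2*p != -12 <-> 3*arr[0] >= -9)


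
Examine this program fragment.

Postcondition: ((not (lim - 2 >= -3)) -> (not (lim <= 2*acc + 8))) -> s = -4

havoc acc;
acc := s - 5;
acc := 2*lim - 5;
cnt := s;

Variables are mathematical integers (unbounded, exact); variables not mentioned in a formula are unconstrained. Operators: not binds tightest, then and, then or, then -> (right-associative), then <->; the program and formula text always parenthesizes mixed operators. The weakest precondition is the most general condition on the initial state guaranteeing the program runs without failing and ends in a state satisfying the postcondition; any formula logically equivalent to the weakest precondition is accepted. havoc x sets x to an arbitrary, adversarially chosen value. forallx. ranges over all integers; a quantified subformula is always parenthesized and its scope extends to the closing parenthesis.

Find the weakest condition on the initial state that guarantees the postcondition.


Working backward. After the program, the postcondition ((not (lim - 2 >= -3)) -> (not (lim <= 2*acc + 8))) -> s = -4 must hold; in canonical form it is ((not (lim >= -1)) -> (not (lim <= 2*acc + 8))) -> s = -4.
Before cnt := s: ((not (lim >= -1)) -> (not (lim <= 2*acc + 8))) -> s = -4
Before acc := 2*lim - 5: ((not (lim >= -1)) -> (not (3*lim >= 2))) -> s = -4
Before acc := s - 5: ((not (lim >= -1)) -> (not (3*lim >= 2))) -> s = -4
Before havoc acc: ((not (lim >= -1)) -> (not (3*lim >= 2))) -> s = -4
Answer: WP = ((not (lim >= -1)) -> (not (3*lim >= 2))) -> s = -4


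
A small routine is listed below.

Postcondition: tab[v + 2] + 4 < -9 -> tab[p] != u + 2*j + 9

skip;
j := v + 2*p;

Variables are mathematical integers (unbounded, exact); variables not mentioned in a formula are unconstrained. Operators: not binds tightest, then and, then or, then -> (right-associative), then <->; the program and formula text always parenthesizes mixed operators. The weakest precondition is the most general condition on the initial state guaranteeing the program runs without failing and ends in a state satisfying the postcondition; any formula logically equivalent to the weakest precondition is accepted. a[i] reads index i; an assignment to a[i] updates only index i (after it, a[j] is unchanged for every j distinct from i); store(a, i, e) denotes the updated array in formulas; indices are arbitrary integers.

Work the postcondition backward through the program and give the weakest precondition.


Working backward. After the program, the postcondition tab[v + 2] + 4 < -9 -> tab[p] != u + 2*j + 9 must hold; in canonical form it is tab[v + 2] < -13 -> tab[p] != 2*j + u + 9.
Before j := v + 2*p: tab[v + 2] < -13 -> tab[p] != 4*p + u + 2*v + 9
Before skip: tab[v + 2] < -13 -> tab[p] != 4*p + u + 2*v + 9
Answer: WP = tab[v + 2] < -13 -> tab[p] != 4*p + u + 2*v + 9


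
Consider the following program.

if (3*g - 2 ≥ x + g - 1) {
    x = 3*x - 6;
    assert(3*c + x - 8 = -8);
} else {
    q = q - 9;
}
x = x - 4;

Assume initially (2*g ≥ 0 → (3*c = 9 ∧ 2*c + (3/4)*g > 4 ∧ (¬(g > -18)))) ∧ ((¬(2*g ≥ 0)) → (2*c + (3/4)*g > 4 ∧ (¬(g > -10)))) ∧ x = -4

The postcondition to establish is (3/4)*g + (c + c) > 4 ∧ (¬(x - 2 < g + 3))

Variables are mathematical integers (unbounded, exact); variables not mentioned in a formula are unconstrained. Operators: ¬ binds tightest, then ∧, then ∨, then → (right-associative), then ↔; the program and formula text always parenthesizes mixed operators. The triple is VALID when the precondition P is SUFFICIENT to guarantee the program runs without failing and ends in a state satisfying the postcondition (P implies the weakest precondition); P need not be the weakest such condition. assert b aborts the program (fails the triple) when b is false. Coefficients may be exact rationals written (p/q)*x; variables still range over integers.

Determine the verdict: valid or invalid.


Working backward. After the program, the postcondition (3/4)*g + (c + c) > 4 ∧ (¬(x - 2 < g + 3)) must hold; in canonical form it is 2*c + (3/4)*g > 4 ∧ (¬(x < g + 5)).
Before x := x - 4: 2*c + (3/4)*g > 4 ∧ (¬(x < g + 9))
Then branch requires 3*c + 3*x = 6 ∧ 2*c + (3/4)*g > 4 ∧ (¬(3*x < g + 15)); else branch requires 2*c + (3/4)*g > 4 ∧ (¬(x < g + 9)).
Before the if: (2*g ≥ x + 1 → (3*c + 3*x = 6 ∧ 2*c + (3/4)*g > 4 ∧ (¬(3*x < g + 15)))) ∧ ((¬(2*g ≥ x + 1)) → (2*c + (3/4)*g > 4 ∧ (¬(x < g + 9))))
The weakest precondition is (2*g ≥ x + 1 → (3*c + 3*x = 6 ∧ 2*c + (3/4)*g > 4 ∧ (¬(3*x < g + 15)))) ∧ ((¬(2*g ≥ x + 1)) → (2*c + (3/4)*g > 4 ∧ (¬(x < g + 9)))).
Check whether (2*g ≥ 0 → (3*c = 9 ∧ 2*c + (3/4)*g > 4 ∧ (¬(g > -18)))) ∧ ((¬(2*g ≥ 0)) → (2*c + (3/4)*g > 4 ∧ (¬(g > -10)))) ∧ x = -4 implies it.
Countermodel: at the initial state c = 7, g = -10, x = -4, the precondition holds but the weakest precondition fails.
Answer: invalid


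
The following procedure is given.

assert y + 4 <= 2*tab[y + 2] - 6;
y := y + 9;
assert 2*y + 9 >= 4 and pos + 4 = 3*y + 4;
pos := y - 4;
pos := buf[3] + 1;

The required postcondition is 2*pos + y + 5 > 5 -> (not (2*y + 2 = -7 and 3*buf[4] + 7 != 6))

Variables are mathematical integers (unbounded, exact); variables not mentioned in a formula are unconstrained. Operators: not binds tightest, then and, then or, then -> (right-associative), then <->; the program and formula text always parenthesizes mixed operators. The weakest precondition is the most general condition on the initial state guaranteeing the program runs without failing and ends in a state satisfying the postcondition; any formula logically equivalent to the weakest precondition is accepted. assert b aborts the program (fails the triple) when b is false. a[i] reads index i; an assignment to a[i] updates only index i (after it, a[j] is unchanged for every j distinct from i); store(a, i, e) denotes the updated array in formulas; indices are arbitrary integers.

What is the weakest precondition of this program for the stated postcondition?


Working backward. After the program, the postcondition 2*pos + y + 5 > 5 -> (not (2*y + 2 = -7 and 3*buf[4] + 7 != 6)) must hold; in canonical form it is 2*pos + y > 0 -> (not (2*y = -9 and 3*buf[4] != -1)).
Before pos := buf[3] + 1: 2*buf[3] + y > -2 -> (not (2*y = -9 and 3*buf[4] != -1))
Before pos := y - 4: 2*buf[3] + y > -2 -> (not (2*y = -9 and 3*buf[4] != -1))
Before assert 2*y + 9 >= 4 and pos + 4 = 3*y + 4: 2*y >= -5 and pos = 3*y and (2*buf[3] + y > -2 -> (not (2*y = -9 and 3*buf[4] != -1)))
Before y := y + 9: 2*y >= -23 and pos = 3*y + 27 and (2*buf[3] + y > -11 -> (not (2*y = -27 and 3*buf[4] != -1)))
Before assert y + 4 <= 2*tab[y + 2] - 6: y <= 2*tab[y + 2] - 10 and 2*y >= -23 and pos = 3*y + 27 and (2*buf[3] + y > -11 -> (not (2*y = -27 and 3*buf[4] != -1)))
Answer: WP = y <= 2*tab[y + 2] - 10 and 2*y >= -23 and pos = 3*y + 27 and (2*buf[3] + y > -11 -> (not (2*y = -27 and 3*buf[4] != -1)))


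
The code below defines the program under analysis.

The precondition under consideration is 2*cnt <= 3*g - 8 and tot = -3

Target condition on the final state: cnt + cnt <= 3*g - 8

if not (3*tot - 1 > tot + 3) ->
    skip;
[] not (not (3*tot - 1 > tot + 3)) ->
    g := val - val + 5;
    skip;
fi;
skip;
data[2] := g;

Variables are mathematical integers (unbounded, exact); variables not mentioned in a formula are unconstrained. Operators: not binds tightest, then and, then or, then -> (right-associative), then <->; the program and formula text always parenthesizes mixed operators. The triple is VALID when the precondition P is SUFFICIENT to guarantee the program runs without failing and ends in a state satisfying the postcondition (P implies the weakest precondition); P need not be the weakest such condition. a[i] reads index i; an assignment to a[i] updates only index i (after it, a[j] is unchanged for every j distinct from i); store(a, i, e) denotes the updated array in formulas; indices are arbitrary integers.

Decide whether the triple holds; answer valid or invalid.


Working backward. After the program, the postcondition cnt + cnt <= 3*g - 8 must hold; in canonical form it is 2*cnt <= 3*g - 8.
Before data[2] := g: 2*cnt <= 3*g - 8
Before skip: 2*cnt <= 3*g - 8
Then branch requires 2*cnt <= 3*g - 8; else branch requires 2*cnt <= 7.
Before the if: ((not (2*tot > 4)) -> 2*cnt <= 3*g - 8) and (2*tot > 4 -> 2*cnt <= 7)
The weakest precondition is ((not (2*tot > 4)) -> 2*cnt <= 3*g - 8) and (2*tot > 4 -> 2*cnt <= 7).
Check whether 2*cnt <= 3*g - 8 and tot = -3 implies it.
Every state satisfying the precondition satisfies the weakest precondition: the implication holds.
Answer: valid


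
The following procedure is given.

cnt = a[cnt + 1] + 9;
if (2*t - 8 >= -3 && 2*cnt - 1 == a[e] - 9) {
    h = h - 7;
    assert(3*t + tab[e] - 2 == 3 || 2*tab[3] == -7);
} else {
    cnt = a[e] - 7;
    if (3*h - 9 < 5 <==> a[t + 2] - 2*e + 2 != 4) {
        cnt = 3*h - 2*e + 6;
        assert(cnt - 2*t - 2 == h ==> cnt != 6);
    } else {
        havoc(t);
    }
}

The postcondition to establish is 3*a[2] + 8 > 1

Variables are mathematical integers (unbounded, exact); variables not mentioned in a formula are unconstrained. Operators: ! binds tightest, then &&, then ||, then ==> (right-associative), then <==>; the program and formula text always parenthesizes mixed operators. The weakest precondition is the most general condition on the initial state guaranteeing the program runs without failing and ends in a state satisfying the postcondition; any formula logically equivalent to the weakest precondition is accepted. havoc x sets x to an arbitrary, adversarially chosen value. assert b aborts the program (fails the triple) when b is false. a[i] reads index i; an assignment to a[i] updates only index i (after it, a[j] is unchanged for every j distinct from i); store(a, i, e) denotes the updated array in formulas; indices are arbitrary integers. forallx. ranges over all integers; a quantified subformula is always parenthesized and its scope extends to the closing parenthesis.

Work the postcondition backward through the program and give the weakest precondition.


Working backward. After the program, the postcondition 3*a[2] + 8 > 1 must hold; in canonical form it is 3*a[2] > -7.
Then branch requires (tab[e] + 3*t == 5 || 2*tab[3] == -7) && 3*a[2] > -7; else branch requires ((3*h < 14 <==> a[t + 2] != 2*e + 2) ==> ((2*h == 2*e + 2*t - 4 ==> 3*h != 2*e) && 3*a[2] > -7)) && ((!(3*h < 14 <==> a[t + 2] != 2*e + 2)) ==> 3*a[2] > -7).
Before the if: ((2*t >= 5 && 2*cnt == a[e] - 8) ==> ((tab[e] + 3*t == 5 || 2*tab[3] == -7) && 3*a[2] > -7)) && ((!(2*t >= 5 && 2*cnt == a[e] - 8)) ==> (((3*h < 14 <==> a[t + 2] != 2*e + 2) ==> ((2*h == 2*e + 2*t - 4 ==> 3*h != 2*e) && 3*a[2] > -7)) && ((!(3*h < 14 <==> a[t + 2] != 2*e + 2)) ==> 3*a[2] > -7)))
Before cnt := a[cnt + 1] + 9: ((2*t >= 5 && 2*a[cnt + 1] == a[e] - 26) ==> ((tab[e] + 3*t == 5 || 2*tab[3] == -7) && 3*a[2] > -7)) && ((!(2*t >= 5 && 2*a[cnt + 1] == a[e] - 26)) ==> (((3*h < 14 <==> a[t + 2] != 2*e + 2) ==> ((2*h == 2*e + 2*t - 4 ==> 3*h != 2*e) && 3*a[2] > -7)) && ((!(3*h < 14 <==> a[t + 2] != 2*e + 2)) ==> 3*a[2] > -7)))
Answer: WP = ((2*t >= 5 && 2*a[cnt + 1] == a[e] - 26) ==> ((tab[e] + 3*t == 5 || 2*tab[3] == -7) && 3*a[2] > -7)) && ((!(2*t >= 5 && 2*a[cnt + 1] == a[e] - 26)) ==> (((3*h < 14 <==> a[t + 2] != 2*e + 2) ==> ((2*h == 2*e + 2*t - 4 ==> 3*h != 2*e) && 3*a[2] > -7)) && ((!(3*h < 14 <==> a[t + 2] != 2*e + 2)) ==> 3*a[2] > -7)))


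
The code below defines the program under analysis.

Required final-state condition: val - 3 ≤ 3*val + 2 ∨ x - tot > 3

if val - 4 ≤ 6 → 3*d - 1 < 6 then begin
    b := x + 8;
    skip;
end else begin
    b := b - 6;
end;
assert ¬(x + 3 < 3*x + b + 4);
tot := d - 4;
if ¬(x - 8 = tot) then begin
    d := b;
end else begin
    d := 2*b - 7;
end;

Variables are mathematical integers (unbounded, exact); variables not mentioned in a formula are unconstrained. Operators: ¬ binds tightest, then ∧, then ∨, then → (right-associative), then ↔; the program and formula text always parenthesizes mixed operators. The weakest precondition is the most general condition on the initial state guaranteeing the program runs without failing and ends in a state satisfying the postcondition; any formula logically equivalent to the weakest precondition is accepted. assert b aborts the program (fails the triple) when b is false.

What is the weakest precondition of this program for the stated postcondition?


Working backward. After the program, the postcondition val - 3 ≤ 3*val + 2 ∨ x - tot > 3 must hold; in canonical form it is 2*val ≥ -5 ∨ x > tot + 3.
Then branch requires 2*val ≥ -5 ∨ x > tot + 3; else branch requires 2*val ≥ -5 ∨ x > tot + 3.
Before the if: ((¬(x = tot + 8)) → (2*val ≥ -5 ∨ x > tot + 3)) ∧ (x = tot + 8 → (2*val ≥ -5 ∨ x > tot + 3))
Before tot := d - 4: ((¬(x = d + 4)) → (2*val ≥ -5 ∨ x > d - 1)) ∧ (x = d + 4 → (2*val ≥ -5 ∨ x > d - 1))
Before assert ¬(x + 3 < 3*x + b + 4): (¬(b + 2*x > -1)) ∧ ((¬(x = d + 4)) → (2*val ≥ -5 ∨ x > d - 1)) ∧ (x = d + 4 → (2*val ≥ -5 ∨ x > d - 1))
Then branch requires (¬(3*x > -9)) ∧ ((¬(x = d + 4)) → (2*val ≥ -5 ∨ x > d - 1)) ∧ (x = d + 4 → (2*val ≥ -5 ∨ x > d - 1)); else branch requires (¬(b + 2*x > 5)) ∧ ((¬(x = d + 4)) → (2*val ≥ -5 ∨ x > d - 1)) ∧ (x = d + 4 → (2*val ≥ -5 ∨ x > d - 1)).
Before the if: ((val ≤ 10 → 3*d < 7) → ((¬(3*x > -9)) ∧ ((¬(x = d + 4)) → (2*val ≥ -5 ∨ x > d - 1)) ∧ (x = d + 4 → (2*val ≥ -5 ∨ x > d - 1)))) ∧ ((¬(val ≤ 10 → 3*d < 7)) → ((¬(b + 2*x > 5)) ∧ ((¬(x = d + 4)) → (2*val ≥ -5 ∨ x > d - 1)) ∧ (x = d + 4 → (2*val ≥ -5 ∨ x > d - 1))))
Answer: WP = ((val ≤ 10 → 3*d < 7) → ((¬(3*x > -9)) ∧ ((¬(x = d + 4)) → (2*val ≥ -5 ∨ x > d - 1)) ∧ (x = d + 4 → (2*val ≥ -5 ∨ x > d - 1)))) ∧ ((¬(val ≤ 10 → 3*d < 7)) → ((¬(b + 2*x > 5)) ∧ ((¬(x = d + 4)) → (2*val ≥ -5 ∨ x > d - 1)) ∧ (x = d + 4 → (2*val ≥ -5 ∨ x > d - 1))))


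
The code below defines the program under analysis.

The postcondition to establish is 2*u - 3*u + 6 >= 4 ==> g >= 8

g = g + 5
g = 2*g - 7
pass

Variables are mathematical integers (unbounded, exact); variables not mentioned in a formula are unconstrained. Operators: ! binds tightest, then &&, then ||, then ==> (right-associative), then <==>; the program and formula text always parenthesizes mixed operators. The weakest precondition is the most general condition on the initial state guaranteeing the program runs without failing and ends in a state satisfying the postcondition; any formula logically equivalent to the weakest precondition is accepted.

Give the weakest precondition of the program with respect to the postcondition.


Working backward. After the program, the postcondition 2*u - 3*u + 6 >= 4 ==> g >= 8 must hold; in canonical form it is u <= 2 ==> g >= 8.
Before skip: u <= 2 ==> g >= 8
Before g := 2*g - 7: u <= 2 ==> 2*g >= 15
Before g := g + 5: u <= 2 ==> 2*g >= 5
Answer: WP = u <= 2 ==> 2*g >= 5


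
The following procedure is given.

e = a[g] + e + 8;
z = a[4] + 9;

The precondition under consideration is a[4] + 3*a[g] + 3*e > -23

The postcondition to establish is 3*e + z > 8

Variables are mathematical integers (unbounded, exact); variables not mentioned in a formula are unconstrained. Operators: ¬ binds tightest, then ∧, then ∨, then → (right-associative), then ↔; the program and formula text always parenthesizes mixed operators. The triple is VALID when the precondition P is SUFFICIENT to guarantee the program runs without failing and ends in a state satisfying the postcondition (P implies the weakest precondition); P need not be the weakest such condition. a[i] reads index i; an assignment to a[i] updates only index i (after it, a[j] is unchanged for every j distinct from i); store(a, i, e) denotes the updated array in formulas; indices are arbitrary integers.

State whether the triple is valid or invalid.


Working backward. After the program, 3*e + z > 8 must hold.
Before z := a[4] + 9: a[4] + 3*e > -1
Before e := a[g] + e + 8: a[4] + 3*a[g] + 3*e > -25
The weakest precondition is a[4] + 3*a[g] + 3*e > -25.
Check whether a[4] + 3*a[g] + 3*e > -23 implies it.
Every state satisfying the precondition satisfies the weakest precondition: the implication holds.
Answer: valid


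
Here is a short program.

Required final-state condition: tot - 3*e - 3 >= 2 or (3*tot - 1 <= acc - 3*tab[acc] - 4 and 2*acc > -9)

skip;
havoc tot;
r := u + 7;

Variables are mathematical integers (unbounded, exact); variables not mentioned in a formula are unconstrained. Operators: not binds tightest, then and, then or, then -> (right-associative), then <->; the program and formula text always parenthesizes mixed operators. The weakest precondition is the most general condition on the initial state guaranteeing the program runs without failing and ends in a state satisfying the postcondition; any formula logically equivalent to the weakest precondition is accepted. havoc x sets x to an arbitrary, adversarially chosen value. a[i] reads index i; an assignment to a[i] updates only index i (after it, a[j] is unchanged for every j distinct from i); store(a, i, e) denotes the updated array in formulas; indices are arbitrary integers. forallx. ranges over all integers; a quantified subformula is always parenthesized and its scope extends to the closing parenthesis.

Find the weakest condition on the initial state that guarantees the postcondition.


Working backward. After the program, the postcondition tot - 3*e - 3 >= 2 or (3*tot - 1 <= acc - 3*tab[acc] - 4 and 2*acc > -9) must hold; in canonical form it is tot >= 3*e + 5 or (3*tab[acc] + 3*tot <= acc - 3 and 2*acc > -9).
Before r := u + 7: tot >= 3*e + 5 or (3*tab[acc] + 3*tot <= acc - 3 and 2*acc > -9)
Before havoc tot: forall tot_1. (tot_1 >= 3*e + 5 or (3*tab[acc] + 3*tot_1 <= acc - 3 and 2*acc > -9))
Before skip: forall tot_1. (tot_1 >= 3*e + 5 or (3*tab[acc] + 3*tot_1 <= acc - 3 and 2*acc > -9))
Answer: WP = forall tot_1. (tot_1 >= 3*e + 5 or (3*tab[acc] + 3*tot_1 <= acc - 3 and 2*acc > -9))


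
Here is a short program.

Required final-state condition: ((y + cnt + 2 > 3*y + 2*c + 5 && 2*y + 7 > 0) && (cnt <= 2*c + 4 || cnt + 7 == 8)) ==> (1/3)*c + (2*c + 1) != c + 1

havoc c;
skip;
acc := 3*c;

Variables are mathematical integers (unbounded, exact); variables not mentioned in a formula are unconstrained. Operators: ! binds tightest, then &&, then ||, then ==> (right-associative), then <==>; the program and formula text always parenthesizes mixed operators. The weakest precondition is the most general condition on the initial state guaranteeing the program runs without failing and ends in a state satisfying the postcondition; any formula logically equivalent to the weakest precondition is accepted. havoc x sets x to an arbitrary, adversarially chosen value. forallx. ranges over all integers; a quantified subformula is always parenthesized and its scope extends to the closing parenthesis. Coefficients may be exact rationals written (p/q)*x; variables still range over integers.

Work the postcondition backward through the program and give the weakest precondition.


Working backward. After the program, the postcondition ((y + cnt + 2 > 3*y + 2*c + 5 && 2*y + 7 > 0) && (cnt <= 2*c + 4 || cnt + 7 == 8)) ==> (1/3)*c + (2*c + 1) != c + 1 must hold; in canonical form it is (cnt > 2*c + 2*y + 3 && 2*y > -7 && (cnt <= 2*c + 4 || cnt == 1)) ==> (4/3)*c != 0.
Before acc := 3*c: (cnt > 2*c + 2*y + 3 && 2*y > -7 && (cnt <= 2*c + 4 || cnt == 1)) ==> (4/3)*c != 0
Before skip: (cnt > 2*c + 2*y + 3 && 2*y > -7 && (cnt <= 2*c + 4 || cnt == 1)) ==> (4/3)*c != 0
Before havoc c: forall c_1. ((cnt > 2*c_1 + 2*y + 3 && 2*y > -7 && (cnt <= 2*c_1 + 4 || cnt == 1)) ==> (4/3)*c_1 != 0)
Answer: WP = forall c_1. ((cnt > 2*c_1 + 2*y + 3 && 2*y > -7 && (cnt <= 2*c_1 + 4 || cnt == 1)) ==> (4/3)*c_1 != 0)


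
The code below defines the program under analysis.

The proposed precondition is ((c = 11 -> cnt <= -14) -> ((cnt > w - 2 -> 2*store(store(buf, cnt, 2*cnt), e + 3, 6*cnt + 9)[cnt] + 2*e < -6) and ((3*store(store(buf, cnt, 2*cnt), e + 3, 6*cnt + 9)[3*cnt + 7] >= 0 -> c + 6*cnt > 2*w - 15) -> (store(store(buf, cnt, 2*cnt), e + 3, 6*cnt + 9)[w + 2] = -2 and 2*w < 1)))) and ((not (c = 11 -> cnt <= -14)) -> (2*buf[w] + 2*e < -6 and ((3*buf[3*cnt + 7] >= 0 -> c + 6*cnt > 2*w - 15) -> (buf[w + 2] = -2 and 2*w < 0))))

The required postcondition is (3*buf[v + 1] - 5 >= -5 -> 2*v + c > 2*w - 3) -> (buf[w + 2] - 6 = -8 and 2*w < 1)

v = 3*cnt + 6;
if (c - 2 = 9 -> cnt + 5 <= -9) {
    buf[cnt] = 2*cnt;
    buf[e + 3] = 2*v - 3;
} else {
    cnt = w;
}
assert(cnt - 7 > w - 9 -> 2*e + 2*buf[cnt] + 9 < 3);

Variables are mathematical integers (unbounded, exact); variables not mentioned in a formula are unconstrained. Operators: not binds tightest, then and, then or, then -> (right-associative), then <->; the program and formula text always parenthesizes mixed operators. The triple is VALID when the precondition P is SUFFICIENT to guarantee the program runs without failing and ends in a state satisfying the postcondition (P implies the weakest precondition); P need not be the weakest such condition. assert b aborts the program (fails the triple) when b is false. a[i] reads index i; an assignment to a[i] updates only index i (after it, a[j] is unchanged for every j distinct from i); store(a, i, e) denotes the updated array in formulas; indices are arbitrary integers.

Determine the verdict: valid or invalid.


Working backward. After the program, the postcondition (3*buf[v + 1] - 5 >= -5 -> 2*v + c > 2*w - 3) -> (buf[w + 2] - 6 = -8 and 2*w < 1) must hold; in canonical form it is (3*buf[v + 1] >= 0 -> c + 2*v > 2*w - 3) -> (buf[w + 2] = -2 and 2*w < 1).
Before assert cnt - 7 > w - 9 -> 2*e + 2*buf[cnt] + 9 < 3: (cnt > w - 2 -> 2*buf[cnt] + 2*e < -6) and ((3*buf[v + 1] >= 0 -> c + 2*v > 2*w - 3) -> (buf[w + 2] = -2 and 2*w < 1))
Then branch requires (cnt > w - 2 -> 2*store(store(buf, cnt, 2*cnt), e + 3, 2*v - 3)[cnt] + 2*e < -6) and ((3*store(store(buf, cnt, 2*cnt), e + 3, 2*v - 3)[v + 1] >= 0 -> c + 2*v > 2*w - 3) -> (store(store(buf, cnt, 2*cnt), e + 3, 2*v - 3)[w + 2] = -2 and 2*w < 1)); else branch requires 2*buf[w] + 2*e < -6 and ((3*buf[v + 1] >= 0 -> c + 2*v > 2*w - 3) -> (buf[w + 2] = -2 and 2*w < 1)).
Before the if: ((c = 11 -> cnt <= -14) -> ((cnt > w - 2 -> 2*store(store(buf, cnt, 2*cnt), e + 3, 2*v - 3)[cnt] + 2*e < -6) and ((3*store(store(buf, cnt, 2*cnt), e + 3, 2*v - 3)[v + 1] >= 0 -> c + 2*v > 2*w - 3) -> (store(store(buf, cnt, 2*cnt), e + 3, 2*v - 3)[w + 2] = -2 and 2*w < 1)))) and ((not (c = 11 -> cnt <= -14)) -> (2*buf[w] + 2*e < -6 and ((3*buf[v + 1] >= 0 -> c + 2*v > 2*w - 3) -> (buf[w + 2] = -2 and 2*w < 1))))
Before v := 3*cnt + 6: ((c = 11 -> cnt <= -14) -> ((cnt > w - 2 -> 2*store(store(buf, cnt, 2*cnt), e + 3, 6*cnt + 9)[cnt] + 2*e < -6) and ((3*store(store(buf, cnt, 2*cnt), e + 3, 6*cnt + 9)[3*cnt + 7] >= 0 -> c + 6*cnt > 2*w - 15) -> (store(store(buf, cnt, 2*cnt), e + 3, 6*cnt + 9)[w + 2] = -2 and 2*w < 1)))) and ((not (c = 11 -> cnt <= -14)) -> (2*buf[w] + 2*e < -6 and ((3*buf[3*cnt + 7] >= 0 -> c + 6*cnt > 2*w - 15) -> (buf[w + 2] = -2 and 2*w < 1))))
The weakest precondition is ((c = 11 -> cnt <= -14) -> ((cnt > w - 2 -> 2*store(store(buf, cnt, 2*cnt), e + 3, 6*cnt + 9)[cnt] + 2*e < -6) and ((3*store(store(buf, cnt, 2*cnt), e + 3, 6*cnt + 9)[3*cnt + 7] >= 0 -> c + 6*cnt > 2*w - 15) -> (store(store(buf, cnt, 2*cnt), e + 3, 6*cnt + 9)[w + 2] = -2 and 2*w < 1)))) and ((not (c = 11 -> cnt <= -14)) -> (2*buf[w] + 2*e < -6 and ((3*buf[3*cnt + 7] >= 0 -> c + 6*cnt > 2*w - 15) -> (buf[w + 2] = -2 and 2*w < 1)))).
Check whether ((c = 11 -> cnt <= -14) -> ((cnt > w - 2 -> 2*store(store(buf, cnt, 2*cnt), e + 3, 6*cnt + 9)[cnt] + 2*e < -6) and ((3*store(store(buf, cnt, 2*cnt), e + 3, 6*cnt + 9)[3*cnt + 7] >= 0 -> c + 6*cnt > 2*w - 15) -> (store(store(buf, cnt, 2*cnt), e + 3, 6*cnt + 9)[w + 2] = -2 and 2*w < 1)))) and ((not (c = 11 -> cnt <= -14)) -> (2*buf[w] + 2*e < -6 and ((3*buf[3*cnt + 7] >= 0 -> c + 6*cnt > 2*w - 15) -> (buf[w + 2] = -2 and 2*w < 0)))) implies it.
Every state satisfying the precondition satisfies the weakest precondition: the implication holds.
Answer: valid


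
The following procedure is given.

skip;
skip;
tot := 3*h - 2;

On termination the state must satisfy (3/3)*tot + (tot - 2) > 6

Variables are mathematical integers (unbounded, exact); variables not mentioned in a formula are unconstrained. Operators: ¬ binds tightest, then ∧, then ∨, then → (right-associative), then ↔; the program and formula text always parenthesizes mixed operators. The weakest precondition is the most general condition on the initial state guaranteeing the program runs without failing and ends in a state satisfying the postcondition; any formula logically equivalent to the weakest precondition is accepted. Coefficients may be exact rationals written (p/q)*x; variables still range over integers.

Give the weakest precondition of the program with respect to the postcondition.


Working backward. After the program, the postcondition (3/3)*tot + (tot - 2) > 6 must hold; in canonical form it is 2*tot > 8.
Before tot := 3*h - 2: 6*h > 12
Before skip: 6*h > 12
Before skip: 6*h > 12
Answer: WP = 6*h > 12
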